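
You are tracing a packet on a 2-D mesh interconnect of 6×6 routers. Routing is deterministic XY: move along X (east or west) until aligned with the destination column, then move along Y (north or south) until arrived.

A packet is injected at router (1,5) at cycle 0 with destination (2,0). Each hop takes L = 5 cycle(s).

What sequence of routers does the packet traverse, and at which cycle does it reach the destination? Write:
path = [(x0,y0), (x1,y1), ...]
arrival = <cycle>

path = [(1,5), (2,5), (2,4), (2,3), (2,2), (2,1), (2,0)]
arrival = 30

  0. router=(1,5) cycle=0 (inject)
  1. router=(2,5) cycle=5 dir=E
  2. router=(2,4) cycle=10 dir=S
  3. router=(2,3) cycle=15 dir=S
  4. router=(2,2) cycle=20 dir=S
  5. router=(2,1) cycle=25 dir=S
  6. router=(2,0) cycle=30 dir=S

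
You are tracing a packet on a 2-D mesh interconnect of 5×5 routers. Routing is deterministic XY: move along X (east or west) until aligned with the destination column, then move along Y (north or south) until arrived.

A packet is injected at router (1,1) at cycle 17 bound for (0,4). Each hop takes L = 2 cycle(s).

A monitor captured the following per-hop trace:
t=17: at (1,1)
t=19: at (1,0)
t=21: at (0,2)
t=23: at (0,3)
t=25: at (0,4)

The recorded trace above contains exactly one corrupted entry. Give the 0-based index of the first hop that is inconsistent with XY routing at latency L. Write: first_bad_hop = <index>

  1: Δx=+0 Δy=-1 Δt=2 [BAD: Y-move but x=1≠0]

first_bad_hop = 1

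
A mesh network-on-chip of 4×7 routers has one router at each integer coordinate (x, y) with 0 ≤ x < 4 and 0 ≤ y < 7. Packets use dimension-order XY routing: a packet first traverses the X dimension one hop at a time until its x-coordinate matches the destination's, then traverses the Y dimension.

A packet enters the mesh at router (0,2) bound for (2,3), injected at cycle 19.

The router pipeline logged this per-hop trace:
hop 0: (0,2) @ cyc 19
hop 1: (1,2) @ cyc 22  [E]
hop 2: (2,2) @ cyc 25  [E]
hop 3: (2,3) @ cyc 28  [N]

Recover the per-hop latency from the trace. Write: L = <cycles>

L = 3

From hop 0 (19) to hop 1 (22): +3 cycles.
That increment is L by definition: L = 3.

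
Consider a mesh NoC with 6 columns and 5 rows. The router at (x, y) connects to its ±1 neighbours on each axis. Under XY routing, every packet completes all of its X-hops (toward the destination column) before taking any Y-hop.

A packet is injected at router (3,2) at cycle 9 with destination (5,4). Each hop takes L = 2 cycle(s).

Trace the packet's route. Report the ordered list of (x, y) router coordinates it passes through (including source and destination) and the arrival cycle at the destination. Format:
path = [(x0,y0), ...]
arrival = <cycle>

[0] x=3 y=2 t=9
[1] x=4 y=2 t=11 →E
[2] x=5 y=2 t=13 →E
[3] x=5 y=3 t=15 →N
[4] x=5 y=4 t=17 →N

path = [(3,2), (4,2), (5,2), (5,3), (5,4)]
arrival = 17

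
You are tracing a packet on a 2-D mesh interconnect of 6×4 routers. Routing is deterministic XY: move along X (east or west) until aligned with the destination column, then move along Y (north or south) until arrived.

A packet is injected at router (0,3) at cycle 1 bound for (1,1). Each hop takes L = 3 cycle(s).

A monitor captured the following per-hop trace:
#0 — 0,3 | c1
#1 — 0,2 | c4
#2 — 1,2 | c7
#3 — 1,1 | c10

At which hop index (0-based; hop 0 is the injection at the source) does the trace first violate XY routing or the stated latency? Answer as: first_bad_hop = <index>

first_bad_hop = 1

[1] (+0,-1) / 3c ⇒ BAD: Y-move but x=0≠1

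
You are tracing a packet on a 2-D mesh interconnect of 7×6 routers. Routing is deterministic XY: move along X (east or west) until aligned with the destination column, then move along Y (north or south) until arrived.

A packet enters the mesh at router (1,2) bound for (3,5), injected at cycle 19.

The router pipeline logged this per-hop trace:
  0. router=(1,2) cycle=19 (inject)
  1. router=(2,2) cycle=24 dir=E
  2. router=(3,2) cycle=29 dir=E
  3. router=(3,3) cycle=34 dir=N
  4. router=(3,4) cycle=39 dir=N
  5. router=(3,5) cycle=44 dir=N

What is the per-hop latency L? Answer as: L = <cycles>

L = 5

cyc[1] − cyc[0] = 24 − 19 = 5.
That increment is L by definition: L = 5.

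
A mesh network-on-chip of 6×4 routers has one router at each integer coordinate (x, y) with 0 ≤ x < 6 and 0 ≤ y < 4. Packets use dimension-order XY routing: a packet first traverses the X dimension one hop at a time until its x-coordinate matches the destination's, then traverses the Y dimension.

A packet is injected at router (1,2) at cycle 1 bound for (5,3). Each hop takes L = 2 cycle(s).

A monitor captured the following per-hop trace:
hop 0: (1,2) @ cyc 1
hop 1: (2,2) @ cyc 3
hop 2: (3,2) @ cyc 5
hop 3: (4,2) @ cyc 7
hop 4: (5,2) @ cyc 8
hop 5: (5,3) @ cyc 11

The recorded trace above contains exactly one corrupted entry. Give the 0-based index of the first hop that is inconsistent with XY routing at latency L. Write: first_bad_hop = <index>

first_bad_hop = 4

  1: Δx=+1 Δy=+0 Δt=2 [ok]
  2: Δx=+1 Δy=+0 Δt=2 [ok]
  3: Δx=+1 Δy=+0 Δt=2 [ok]
  4: Δx=+1 Δy=+0 Δt=1 [BAD: Δcyc=1≠L]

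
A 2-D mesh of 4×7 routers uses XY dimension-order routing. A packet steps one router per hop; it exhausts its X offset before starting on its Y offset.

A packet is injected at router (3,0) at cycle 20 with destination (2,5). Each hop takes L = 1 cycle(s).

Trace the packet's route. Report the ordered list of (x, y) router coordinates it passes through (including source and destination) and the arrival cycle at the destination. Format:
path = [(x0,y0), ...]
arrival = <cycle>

path = [(3,0), (2,0), (2,1), (2,2), (2,3), (2,4), (2,5)]
arrival = 26

hop 0: (3,0) @ cyc 20
hop 1: (2,0) @ cyc 21  [W]
hop 2: (2,1) @ cyc 22  [N]
hop 3: (2,2) @ cyc 23  [N]
hop 4: (2,3) @ cyc 24  [N]
hop 5: (2,4) @ cyc 25  [N]
hop 6: (2,5) @ cyc 26  [N]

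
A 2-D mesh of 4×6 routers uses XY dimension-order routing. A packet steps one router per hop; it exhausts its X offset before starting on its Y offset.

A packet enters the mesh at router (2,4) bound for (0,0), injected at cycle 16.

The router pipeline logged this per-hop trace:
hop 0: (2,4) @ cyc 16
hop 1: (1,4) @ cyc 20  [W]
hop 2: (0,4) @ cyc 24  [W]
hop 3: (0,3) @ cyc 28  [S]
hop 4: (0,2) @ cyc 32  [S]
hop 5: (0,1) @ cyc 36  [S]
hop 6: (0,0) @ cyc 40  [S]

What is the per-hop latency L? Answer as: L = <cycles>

L = 4

cyc[1] − cyc[0] = 20 − 16 = 4.
Per-hop latency L = Δcyc = 4.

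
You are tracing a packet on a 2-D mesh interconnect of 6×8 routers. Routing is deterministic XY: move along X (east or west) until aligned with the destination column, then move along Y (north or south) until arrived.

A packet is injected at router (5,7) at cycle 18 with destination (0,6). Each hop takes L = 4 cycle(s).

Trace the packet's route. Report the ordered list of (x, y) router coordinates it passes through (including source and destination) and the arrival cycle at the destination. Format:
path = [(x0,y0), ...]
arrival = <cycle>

[0] x=5 y=7 t=18
[1] x=4 y=7 t=22 →W
[2] x=3 y=7 t=26 →W
[3] x=2 y=7 t=30 →W
[4] x=1 y=7 t=34 →W
[5] x=0 y=7 t=38 →W
[6] x=0 y=6 t=42 →S

path = [(5,7), (4,7), (3,7), (2,7), (1,7), (0,7), (0,6)]
arrival = 42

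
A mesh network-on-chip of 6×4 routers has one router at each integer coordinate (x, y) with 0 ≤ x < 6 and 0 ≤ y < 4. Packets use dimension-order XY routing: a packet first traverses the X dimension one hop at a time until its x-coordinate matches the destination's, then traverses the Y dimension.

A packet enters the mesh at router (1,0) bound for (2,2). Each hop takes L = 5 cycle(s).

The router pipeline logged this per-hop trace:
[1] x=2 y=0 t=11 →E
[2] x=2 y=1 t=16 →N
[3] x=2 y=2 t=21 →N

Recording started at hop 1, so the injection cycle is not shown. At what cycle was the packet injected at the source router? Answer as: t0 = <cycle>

t0 = 6

At hop 1 the cycle is 11; in general cyc_k = t0 + kL.
Subtract one hop: t0 = 11 − 5 = 6.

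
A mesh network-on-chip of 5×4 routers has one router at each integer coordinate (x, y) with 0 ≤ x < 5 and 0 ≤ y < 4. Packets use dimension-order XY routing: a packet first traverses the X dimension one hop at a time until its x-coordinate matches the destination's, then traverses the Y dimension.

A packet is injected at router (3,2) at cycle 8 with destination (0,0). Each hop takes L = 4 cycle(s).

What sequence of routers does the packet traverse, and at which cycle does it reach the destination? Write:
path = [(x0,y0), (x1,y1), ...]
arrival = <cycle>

path = [(3,2), (2,2), (1,2), (0,2), (0,1), (0,0)]
arrival = 28

#0 — 3,2 | c8
#1 — 2,2 | c12 | W
#2 — 1,2 | c16 | W
#3 — 0,2 | c20 | W
#4 — 0,1 | c24 | S
#5 — 0,0 | c28 | S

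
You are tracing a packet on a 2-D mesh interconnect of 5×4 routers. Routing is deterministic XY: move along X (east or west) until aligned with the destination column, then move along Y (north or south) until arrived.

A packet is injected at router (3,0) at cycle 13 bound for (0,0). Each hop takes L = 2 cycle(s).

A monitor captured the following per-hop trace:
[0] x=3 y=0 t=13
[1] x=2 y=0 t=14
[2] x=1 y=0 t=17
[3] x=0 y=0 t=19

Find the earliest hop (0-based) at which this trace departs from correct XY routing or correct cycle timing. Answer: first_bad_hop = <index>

first_bad_hop = 1

  1: Δx=-1 Δy=+0 Δt=1 [BAD: Δcyc=1≠L]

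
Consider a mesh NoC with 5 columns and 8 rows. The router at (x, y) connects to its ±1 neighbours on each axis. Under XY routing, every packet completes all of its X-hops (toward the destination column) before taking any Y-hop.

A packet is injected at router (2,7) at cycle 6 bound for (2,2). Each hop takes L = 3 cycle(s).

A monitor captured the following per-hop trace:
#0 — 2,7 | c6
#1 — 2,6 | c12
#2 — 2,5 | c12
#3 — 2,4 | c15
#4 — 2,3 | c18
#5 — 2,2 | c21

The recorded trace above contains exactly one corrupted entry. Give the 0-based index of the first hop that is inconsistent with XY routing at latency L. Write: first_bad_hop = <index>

  1: Δx=+0 Δy=-1 Δt=6 [BAD: Δcyc=6≠L]

first_bad_hop = 1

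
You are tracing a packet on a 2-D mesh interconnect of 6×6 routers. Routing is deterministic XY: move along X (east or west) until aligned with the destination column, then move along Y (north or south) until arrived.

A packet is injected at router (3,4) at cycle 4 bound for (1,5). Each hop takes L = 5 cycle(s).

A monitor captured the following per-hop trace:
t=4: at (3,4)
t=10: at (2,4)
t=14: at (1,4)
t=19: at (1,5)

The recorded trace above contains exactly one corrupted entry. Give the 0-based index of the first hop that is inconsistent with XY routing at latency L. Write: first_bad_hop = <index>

first_bad_hop = 1

check 1→ d=(-1,0) cyc+6: BAD: Δcyc=6≠L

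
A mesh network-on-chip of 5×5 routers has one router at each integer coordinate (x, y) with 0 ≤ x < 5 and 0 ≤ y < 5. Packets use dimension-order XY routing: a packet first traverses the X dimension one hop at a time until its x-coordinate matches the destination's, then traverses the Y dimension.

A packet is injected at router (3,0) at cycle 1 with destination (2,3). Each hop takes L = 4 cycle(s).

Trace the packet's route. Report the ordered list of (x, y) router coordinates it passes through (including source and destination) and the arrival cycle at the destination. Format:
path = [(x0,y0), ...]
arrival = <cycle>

#0 — 3,0 | c1
#1 — 2,0 | c5 | W
#2 — 2,1 | c9 | N
#3 — 2,2 | c13 | N
#4 — 2,3 | c17 | N

path = [(3,0), (2,0), (2,1), (2,2), (2,3)]
arrival = 17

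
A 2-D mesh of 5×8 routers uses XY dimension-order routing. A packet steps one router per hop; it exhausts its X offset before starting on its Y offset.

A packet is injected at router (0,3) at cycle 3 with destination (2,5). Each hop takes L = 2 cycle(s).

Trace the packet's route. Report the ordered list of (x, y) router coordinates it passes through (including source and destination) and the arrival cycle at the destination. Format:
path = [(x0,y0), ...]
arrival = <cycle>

  0. router=(0,3) cycle=3 (inject)
  1. router=(1,3) cycle=5 dir=E
  2. router=(2,3) cycle=7 dir=E
  3. router=(2,4) cycle=9 dir=N
  4. router=(2,5) cycle=11 dir=N

path = [(0,3), (1,3), (2,3), (2,4), (2,5)]
arrival = 11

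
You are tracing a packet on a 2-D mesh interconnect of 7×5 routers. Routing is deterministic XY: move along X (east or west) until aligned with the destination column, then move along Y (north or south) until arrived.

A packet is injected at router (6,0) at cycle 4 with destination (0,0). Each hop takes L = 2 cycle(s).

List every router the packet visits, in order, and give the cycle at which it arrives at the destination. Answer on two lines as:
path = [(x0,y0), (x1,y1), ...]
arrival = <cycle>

path = [(6,0), (5,0), (4,0), (3,0), (2,0), (1,0), (0,0)]
arrival = 16

#0 — 6,0 | c4
#1 — 5,0 | c6 | W
#2 — 4,0 | c8 | W
#3 — 3,0 | c10 | W
#4 — 2,0 | c12 | W
#5 — 1,0 | c14 | W
#6 — 0,0 | c16 | W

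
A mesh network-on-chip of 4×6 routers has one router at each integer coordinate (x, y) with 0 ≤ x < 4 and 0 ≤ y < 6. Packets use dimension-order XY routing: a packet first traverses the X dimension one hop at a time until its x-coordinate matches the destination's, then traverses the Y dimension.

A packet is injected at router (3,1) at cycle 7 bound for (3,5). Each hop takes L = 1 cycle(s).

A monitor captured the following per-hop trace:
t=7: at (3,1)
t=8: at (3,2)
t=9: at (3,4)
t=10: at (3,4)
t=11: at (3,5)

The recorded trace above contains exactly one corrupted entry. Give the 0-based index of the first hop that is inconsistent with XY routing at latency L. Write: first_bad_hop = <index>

check 1→ d=(0,1) cyc+1: ok
check 2→ d=(0,2) cyc+1: BAD: non-unit step

first_bad_hop = 2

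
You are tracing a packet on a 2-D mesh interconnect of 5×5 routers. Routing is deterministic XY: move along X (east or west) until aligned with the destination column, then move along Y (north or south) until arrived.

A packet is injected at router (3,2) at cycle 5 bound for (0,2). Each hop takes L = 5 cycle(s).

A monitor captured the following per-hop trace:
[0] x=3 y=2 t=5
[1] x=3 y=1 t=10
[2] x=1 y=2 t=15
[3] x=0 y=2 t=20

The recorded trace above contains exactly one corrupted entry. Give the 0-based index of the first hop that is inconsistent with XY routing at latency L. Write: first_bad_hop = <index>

hop 1: step (+0,-1), +5 cyc — BAD: Y-move but x=3≠0

first_bad_hop = 1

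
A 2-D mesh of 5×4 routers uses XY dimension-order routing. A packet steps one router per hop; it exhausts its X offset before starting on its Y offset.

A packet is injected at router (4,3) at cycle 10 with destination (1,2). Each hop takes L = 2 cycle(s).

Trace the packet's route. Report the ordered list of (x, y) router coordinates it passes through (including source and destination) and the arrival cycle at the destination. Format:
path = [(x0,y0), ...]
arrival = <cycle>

[0] x=4 y=3 t=10
[1] x=3 y=3 t=12 →W
[2] x=2 y=3 t=14 →W
[3] x=1 y=3 t=16 →W
[4] x=1 y=2 t=18 →S

path = [(4,3), (3,3), (2,3), (1,3), (1,2)]
arrival = 18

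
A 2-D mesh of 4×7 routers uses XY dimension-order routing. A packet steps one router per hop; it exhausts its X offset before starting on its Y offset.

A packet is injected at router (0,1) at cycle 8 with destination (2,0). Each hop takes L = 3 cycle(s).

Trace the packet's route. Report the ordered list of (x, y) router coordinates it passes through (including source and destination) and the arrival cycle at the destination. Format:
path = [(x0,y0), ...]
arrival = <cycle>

path = [(0,1), (1,1), (2,1), (2,0)]
arrival = 17

  0. router=(0,1) cycle=8 (inject)
  1. router=(1,1) cycle=11 dir=E
  2. router=(2,1) cycle=14 dir=E
  3. router=(2,0) cycle=17 dir=S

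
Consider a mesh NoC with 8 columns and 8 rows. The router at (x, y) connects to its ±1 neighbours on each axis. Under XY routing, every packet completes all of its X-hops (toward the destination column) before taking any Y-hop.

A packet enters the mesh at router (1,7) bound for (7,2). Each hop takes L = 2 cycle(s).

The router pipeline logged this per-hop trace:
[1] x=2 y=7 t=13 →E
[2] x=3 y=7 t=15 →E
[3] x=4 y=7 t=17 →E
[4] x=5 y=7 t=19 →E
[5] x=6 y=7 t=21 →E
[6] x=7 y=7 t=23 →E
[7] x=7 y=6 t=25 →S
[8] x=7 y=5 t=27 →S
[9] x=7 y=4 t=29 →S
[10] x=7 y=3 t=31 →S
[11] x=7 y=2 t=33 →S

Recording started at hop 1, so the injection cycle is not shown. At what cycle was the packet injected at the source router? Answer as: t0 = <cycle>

The first recorded entry is hop 1 at cycle 13.
Subtract one hop: t0 = 13 − 2 = 11.

t0 = 11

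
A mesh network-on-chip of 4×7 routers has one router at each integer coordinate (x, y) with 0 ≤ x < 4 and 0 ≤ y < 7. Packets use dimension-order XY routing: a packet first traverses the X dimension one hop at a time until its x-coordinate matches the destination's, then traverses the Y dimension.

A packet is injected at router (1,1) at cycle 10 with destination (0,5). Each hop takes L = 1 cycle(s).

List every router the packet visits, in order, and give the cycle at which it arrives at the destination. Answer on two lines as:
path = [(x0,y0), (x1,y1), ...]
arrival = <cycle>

#0 — 1,1 | c10
#1 — 0,1 | c11 | W
#2 — 0,2 | c12 | N
#3 — 0,3 | c13 | N
#4 — 0,4 | c14 | N
#5 — 0,5 | c15 | N

path = [(1,1), (0,1), (0,2), (0,3), (0,4), (0,5)]
arrival = 15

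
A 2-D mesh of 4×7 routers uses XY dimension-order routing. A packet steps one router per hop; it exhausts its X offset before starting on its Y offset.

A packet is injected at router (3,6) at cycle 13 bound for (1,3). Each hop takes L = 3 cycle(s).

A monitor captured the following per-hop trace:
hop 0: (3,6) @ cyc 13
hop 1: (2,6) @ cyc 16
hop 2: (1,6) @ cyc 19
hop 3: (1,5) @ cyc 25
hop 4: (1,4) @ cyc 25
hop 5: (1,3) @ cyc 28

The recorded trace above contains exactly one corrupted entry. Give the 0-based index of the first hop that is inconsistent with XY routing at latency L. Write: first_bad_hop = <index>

first_bad_hop = 3

hop 1: step (-1,+0), +3 cyc — ok
hop 2: step (-1,+0), +3 cyc — ok
hop 3: step (+0,-1), +6 cyc — BAD: Δcyc=6≠L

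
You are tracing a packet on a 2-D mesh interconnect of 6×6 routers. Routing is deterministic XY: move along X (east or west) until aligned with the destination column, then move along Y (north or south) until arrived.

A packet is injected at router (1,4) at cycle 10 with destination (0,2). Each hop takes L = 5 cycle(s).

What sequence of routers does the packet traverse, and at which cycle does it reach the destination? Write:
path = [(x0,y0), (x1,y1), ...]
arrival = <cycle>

path = [(1,4), (0,4), (0,3), (0,2)]
arrival = 25

hop 0: (1,4) @ cyc 10
hop 1: (0,4) @ cyc 15  [W]
hop 2: (0,3) @ cyc 20  [S]
hop 3: (0,2) @ cyc 25  [S]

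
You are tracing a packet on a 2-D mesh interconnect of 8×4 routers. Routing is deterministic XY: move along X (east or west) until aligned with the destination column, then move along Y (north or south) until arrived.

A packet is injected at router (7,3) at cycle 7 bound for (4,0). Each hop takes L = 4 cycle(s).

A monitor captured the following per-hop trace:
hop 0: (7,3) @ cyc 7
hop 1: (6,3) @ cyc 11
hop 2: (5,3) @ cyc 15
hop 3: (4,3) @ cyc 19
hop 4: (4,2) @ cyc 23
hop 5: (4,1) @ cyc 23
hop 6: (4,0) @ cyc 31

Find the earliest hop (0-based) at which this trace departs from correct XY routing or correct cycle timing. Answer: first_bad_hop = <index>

first_bad_hop = 5

[1] (-1,+0) / 4c ⇒ ok
[2] (-1,+0) / 4c ⇒ ok
[3] (-1,+0) / 4c ⇒ ok
[4] (+0,-1) / 4c ⇒ ok
[5] (+0,-1) / 0c ⇒ BAD: Δcyc=0≠L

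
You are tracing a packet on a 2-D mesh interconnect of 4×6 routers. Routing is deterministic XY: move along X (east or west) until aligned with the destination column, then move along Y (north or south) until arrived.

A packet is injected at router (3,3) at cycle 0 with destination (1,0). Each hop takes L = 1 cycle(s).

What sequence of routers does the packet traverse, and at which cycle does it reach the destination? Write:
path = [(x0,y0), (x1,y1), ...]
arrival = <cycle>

path = [(3,3), (2,3), (1,3), (1,2), (1,1), (1,0)]
arrival = 5

#0 — 3,3 | c0
#1 — 2,3 | c1 | W
#2 — 1,3 | c2 | W
#3 — 1,2 | c3 | S
#4 — 1,1 | c4 | S
#5 — 1,0 | c5 | S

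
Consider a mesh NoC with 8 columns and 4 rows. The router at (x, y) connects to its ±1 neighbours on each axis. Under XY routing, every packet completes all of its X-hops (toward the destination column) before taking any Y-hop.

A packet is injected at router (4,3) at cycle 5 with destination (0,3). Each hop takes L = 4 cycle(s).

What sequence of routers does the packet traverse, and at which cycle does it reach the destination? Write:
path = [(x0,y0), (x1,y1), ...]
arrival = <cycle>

hop 0: (4,3) @ cyc 5
hop 1: (3,3) @ cyc 9  [W]
hop 2: (2,3) @ cyc 13  [W]
hop 3: (1,3) @ cyc 17  [W]
hop 4: (0,3) @ cyc 21  [W]

path = [(4,3), (3,3), (2,3), (1,3), (0,3)]
arrival = 21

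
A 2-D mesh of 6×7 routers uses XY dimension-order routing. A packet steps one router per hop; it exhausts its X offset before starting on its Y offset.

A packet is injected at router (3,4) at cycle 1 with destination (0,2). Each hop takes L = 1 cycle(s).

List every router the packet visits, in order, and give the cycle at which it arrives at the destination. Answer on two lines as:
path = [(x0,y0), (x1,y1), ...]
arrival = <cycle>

path = [(3,4), (2,4), (1,4), (0,4), (0,3), (0,2)]
arrival = 6

[0] x=3 y=4 t=1
[1] x=2 y=4 t=2 →W
[2] x=1 y=4 t=3 →W
[3] x=0 y=4 t=4 →W
[4] x=0 y=3 t=5 →S
[5] x=0 y=2 t=6 →S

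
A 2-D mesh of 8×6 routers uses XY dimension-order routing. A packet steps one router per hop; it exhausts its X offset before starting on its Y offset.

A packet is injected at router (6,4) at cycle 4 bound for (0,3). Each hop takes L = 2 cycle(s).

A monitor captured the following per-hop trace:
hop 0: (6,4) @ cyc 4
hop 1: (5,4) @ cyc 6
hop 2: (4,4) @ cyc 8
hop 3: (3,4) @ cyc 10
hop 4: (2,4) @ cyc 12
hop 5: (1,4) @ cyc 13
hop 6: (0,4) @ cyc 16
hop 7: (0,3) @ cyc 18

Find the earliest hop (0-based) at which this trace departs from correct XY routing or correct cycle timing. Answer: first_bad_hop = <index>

first_bad_hop = 5

hop 1: step (-1,+0), +2 cyc — ok
hop 2: step (-1,+0), +2 cyc — ok
hop 3: step (-1,+0), +2 cyc — ok
hop 4: step (-1,+0), +2 cyc — ok
hop 5: step (-1,+0), +1 cyc — BAD: Δcyc=1≠L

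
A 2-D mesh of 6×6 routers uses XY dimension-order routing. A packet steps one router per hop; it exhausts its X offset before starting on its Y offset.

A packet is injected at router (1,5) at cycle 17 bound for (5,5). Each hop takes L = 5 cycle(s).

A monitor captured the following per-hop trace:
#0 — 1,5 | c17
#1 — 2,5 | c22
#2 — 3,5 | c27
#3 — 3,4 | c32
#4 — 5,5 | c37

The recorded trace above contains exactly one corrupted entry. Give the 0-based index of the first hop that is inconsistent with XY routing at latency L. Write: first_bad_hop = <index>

first_bad_hop = 3

  1: Δx=+1 Δy=+0 Δt=5 [ok]
  2: Δx=+1 Δy=+0 Δt=5 [ok]
  3: Δx=+0 Δy=-1 Δt=5 [BAD: Y-move but x=3≠5]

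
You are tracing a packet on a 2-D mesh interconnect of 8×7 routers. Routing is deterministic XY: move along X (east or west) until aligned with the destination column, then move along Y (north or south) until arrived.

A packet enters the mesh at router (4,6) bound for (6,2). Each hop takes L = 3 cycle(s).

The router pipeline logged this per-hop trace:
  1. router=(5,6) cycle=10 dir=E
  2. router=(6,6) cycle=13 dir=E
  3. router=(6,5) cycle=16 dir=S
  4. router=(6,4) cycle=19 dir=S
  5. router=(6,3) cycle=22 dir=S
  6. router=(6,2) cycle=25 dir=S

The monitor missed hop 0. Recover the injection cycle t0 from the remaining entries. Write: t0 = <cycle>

t0 = 7

cyc[1] = 10 and cyc[k] = t0 + k·L for every k.
Subtract one hop: t0 = 10 − 3 = 7.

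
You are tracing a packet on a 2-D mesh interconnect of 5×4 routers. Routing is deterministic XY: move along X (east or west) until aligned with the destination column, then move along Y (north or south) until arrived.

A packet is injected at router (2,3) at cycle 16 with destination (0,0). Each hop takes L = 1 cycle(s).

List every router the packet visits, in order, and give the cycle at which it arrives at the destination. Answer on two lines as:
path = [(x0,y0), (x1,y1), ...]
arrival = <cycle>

  0. router=(2,3) cycle=16 (inject)
  1. router=(1,3) cycle=17 dir=W
  2. router=(0,3) cycle=18 dir=W
  3. router=(0,2) cycle=19 dir=S
  4. router=(0,1) cycle=20 dir=S
  5. router=(0,0) cycle=21 dir=S

path = [(2,3), (1,3), (0,3), (0,2), (0,1), (0,0)]
arrival = 21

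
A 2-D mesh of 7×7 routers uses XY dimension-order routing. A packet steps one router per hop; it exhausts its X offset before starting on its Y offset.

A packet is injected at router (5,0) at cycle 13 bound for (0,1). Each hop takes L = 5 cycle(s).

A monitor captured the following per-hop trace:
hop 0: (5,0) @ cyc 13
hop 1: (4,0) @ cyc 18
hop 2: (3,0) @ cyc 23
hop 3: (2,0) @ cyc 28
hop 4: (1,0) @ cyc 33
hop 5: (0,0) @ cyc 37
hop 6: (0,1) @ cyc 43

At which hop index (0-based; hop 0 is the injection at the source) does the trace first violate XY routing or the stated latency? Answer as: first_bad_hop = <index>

[1] (-1,+0) / 5c ⇒ ok
[2] (-1,+0) / 5c ⇒ ok
[3] (-1,+0) / 5c ⇒ ok
[4] (-1,+0) / 5c ⇒ ok
[5] (-1,+0) / 4c ⇒ BAD: Δcyc=4≠L

first_bad_hop = 5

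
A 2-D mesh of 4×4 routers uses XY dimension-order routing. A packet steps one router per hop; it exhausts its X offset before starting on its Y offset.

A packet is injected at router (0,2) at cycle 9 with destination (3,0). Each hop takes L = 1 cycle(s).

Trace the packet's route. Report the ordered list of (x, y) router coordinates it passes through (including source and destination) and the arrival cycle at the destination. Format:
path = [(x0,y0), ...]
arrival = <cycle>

#0 — 0,2 | c9
#1 — 1,2 | c10 | E
#2 — 2,2 | c11 | E
#3 — 3,2 | c12 | E
#4 — 3,1 | c13 | S
#5 — 3,0 | c14 | S

path = [(0,2), (1,2), (2,2), (3,2), (3,1), (3,0)]
arrival = 14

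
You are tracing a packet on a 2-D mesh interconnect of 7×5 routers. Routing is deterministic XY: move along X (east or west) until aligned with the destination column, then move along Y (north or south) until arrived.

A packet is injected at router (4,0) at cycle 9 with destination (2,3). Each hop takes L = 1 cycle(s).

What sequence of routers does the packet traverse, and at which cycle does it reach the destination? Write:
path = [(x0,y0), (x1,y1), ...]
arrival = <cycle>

hop 0: (4,0) @ cyc 9
hop 1: (3,0) @ cyc 10  [W]
hop 2: (2,0) @ cyc 11  [W]
hop 3: (2,1) @ cyc 12  [N]
hop 4: (2,2) @ cyc 13  [N]
hop 5: (2,3) @ cyc 14  [N]

path = [(4,0), (3,0), (2,0), (2,1), (2,2), (2,3)]
arrival = 14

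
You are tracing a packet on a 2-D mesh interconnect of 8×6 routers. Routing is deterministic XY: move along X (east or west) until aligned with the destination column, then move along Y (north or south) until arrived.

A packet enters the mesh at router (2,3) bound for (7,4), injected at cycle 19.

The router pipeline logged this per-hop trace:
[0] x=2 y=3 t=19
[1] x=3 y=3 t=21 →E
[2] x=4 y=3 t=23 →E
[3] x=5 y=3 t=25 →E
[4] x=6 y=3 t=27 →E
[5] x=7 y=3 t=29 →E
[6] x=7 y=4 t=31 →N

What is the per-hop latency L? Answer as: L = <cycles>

cyc[1] − cyc[0] = 21 − 19 = 2.
One hop costs L cycles, so L = 2.

L = 2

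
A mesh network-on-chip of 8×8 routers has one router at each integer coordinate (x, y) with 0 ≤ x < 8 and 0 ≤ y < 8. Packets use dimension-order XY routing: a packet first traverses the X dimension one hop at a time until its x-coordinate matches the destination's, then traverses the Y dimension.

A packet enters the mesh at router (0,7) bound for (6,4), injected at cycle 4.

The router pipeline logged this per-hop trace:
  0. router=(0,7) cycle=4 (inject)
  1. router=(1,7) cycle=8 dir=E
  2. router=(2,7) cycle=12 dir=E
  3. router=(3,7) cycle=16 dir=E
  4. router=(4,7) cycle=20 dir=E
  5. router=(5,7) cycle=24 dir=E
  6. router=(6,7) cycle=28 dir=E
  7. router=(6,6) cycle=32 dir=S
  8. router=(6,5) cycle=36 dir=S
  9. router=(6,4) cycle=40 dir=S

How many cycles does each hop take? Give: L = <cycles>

From hop 0 (4) to hop 1 (8): +4 cycles.
Each hop adds L, hence L = 4.

L = 4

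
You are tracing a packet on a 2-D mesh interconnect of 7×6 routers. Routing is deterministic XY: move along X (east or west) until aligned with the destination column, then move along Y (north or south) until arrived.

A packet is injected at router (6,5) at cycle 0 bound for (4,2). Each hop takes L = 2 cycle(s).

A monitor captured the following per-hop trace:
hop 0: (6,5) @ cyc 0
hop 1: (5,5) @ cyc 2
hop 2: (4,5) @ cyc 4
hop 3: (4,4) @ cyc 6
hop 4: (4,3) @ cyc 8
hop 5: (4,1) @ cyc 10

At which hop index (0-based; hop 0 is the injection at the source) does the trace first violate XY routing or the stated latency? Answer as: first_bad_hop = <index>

[1] (-1,+0) / 2c ⇒ ok
[2] (-1,+0) / 2c ⇒ ok
[3] (+0,-1) / 2c ⇒ ok
[4] (+0,-1) / 2c ⇒ ok
[5] (+0,-2) / 2c ⇒ BAD: non-unit step

first_bad_hop = 5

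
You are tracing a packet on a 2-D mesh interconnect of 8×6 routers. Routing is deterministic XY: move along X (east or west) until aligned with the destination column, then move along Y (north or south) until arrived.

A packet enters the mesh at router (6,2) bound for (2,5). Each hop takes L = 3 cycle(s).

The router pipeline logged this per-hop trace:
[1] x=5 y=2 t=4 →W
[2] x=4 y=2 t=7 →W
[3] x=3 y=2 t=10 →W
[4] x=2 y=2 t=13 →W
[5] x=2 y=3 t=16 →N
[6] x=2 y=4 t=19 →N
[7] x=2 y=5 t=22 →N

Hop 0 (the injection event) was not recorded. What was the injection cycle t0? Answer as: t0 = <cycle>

cyc[1] = 4 and cyc[k] = t0 + k·L for every k.
Therefore t0 = 4 − L = 1.

t0 = 1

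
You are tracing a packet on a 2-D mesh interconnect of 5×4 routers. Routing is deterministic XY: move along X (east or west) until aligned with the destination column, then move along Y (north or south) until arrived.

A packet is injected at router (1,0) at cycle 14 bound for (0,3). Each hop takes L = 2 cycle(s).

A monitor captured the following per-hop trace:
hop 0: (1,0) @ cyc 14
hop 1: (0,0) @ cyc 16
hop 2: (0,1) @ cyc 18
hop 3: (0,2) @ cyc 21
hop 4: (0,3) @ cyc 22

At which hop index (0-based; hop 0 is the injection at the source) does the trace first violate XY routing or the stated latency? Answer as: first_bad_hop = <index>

first_bad_hop = 3

[1] (-1,+0) / 2c ⇒ ok
[2] (+0,+1) / 2c ⇒ ok
[3] (+0,+1) / 3c ⇒ BAD: Δcyc=3≠L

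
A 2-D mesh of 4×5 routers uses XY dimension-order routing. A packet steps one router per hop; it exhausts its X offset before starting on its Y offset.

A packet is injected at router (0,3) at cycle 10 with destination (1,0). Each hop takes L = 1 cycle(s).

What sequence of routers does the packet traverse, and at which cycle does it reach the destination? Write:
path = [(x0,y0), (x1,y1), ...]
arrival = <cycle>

  0. router=(0,3) cycle=10 (inject)
  1. router=(1,3) cycle=11 dir=E
  2. router=(1,2) cycle=12 dir=S
  3. router=(1,1) cycle=13 dir=S
  4. router=(1,0) cycle=14 dir=S

path = [(0,3), (1,3), (1,2), (1,1), (1,0)]
arrival = 14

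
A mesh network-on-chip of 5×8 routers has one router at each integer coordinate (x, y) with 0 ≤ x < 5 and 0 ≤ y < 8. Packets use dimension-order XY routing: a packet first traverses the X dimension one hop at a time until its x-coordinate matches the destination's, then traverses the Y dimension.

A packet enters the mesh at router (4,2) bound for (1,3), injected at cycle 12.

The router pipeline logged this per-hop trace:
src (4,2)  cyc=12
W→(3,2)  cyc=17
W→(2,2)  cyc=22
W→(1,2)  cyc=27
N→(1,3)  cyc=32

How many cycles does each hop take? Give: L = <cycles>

Δcyc across hop 0→1: 17 − 12 = 5.
That increment is L by definition: L = 5.

L = 5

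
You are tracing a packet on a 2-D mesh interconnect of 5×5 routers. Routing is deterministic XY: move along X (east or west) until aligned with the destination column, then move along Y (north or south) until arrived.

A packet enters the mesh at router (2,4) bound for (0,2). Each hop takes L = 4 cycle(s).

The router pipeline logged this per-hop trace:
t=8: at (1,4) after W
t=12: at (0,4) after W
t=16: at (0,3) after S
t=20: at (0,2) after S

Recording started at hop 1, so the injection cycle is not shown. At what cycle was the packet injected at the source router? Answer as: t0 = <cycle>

t0 = 4

Hop 1 reached at cycle 8; hop k is at t0 + k·L.
Therefore t0 = 8 − L = 4.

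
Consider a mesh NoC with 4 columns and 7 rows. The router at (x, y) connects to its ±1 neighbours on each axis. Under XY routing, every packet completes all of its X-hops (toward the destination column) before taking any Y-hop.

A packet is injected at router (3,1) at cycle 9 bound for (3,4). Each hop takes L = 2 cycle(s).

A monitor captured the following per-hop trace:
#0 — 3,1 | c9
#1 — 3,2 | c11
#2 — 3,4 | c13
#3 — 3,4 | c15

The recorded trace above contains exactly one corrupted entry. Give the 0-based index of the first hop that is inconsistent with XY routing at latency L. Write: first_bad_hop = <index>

first_bad_hop = 2

[1] (+0,+1) / 2c ⇒ ok
[2] (+0,+2) / 2c ⇒ BAD: non-unit step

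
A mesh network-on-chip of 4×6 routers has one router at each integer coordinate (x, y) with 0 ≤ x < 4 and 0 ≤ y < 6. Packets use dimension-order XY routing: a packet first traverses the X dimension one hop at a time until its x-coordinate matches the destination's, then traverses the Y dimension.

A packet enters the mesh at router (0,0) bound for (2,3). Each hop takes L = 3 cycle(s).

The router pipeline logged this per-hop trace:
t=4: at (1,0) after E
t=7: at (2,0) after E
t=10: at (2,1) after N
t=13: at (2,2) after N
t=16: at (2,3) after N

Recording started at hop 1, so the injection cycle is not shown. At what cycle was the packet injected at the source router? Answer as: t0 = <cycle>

Hop 1 reached at cycle 4; hop k is at t0 + k·L.
Therefore t0 = 4 − L = 1.

t0 = 1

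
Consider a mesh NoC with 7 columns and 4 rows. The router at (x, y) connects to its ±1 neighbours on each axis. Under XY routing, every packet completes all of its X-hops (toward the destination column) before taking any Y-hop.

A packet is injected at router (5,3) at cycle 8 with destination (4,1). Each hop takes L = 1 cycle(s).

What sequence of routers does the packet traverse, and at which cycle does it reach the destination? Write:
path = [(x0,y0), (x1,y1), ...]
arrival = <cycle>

[0] x=5 y=3 t=8
[1] x=4 y=3 t=9 →W
[2] x=4 y=2 t=10 →S
[3] x=4 y=1 t=11 →S

path = [(5,3), (4,3), (4,2), (4,1)]
arrival = 11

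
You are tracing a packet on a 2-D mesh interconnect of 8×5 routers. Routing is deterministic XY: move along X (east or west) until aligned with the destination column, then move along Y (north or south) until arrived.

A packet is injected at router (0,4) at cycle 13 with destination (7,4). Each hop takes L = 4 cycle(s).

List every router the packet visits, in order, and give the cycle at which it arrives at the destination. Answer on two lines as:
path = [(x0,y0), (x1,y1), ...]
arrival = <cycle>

[0] x=0 y=4 t=13
[1] x=1 y=4 t=17 →E
[2] x=2 y=4 t=21 →E
[3] x=3 y=4 t=25 →E
[4] x=4 y=4 t=29 →E
[5] x=5 y=4 t=33 →E
[6] x=6 y=4 t=37 →E
[7] x=7 y=4 t=41 →E

path = [(0,4), (1,4), (2,4), (3,4), (4,4), (5,4), (6,4), (7,4)]
arrival = 41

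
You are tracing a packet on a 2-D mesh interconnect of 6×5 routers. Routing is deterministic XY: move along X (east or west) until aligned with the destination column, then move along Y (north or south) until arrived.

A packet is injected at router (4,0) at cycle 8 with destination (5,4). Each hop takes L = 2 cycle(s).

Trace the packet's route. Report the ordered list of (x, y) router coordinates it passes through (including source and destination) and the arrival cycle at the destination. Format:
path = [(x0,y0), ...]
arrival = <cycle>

path = [(4,0), (5,0), (5,1), (5,2), (5,3), (5,4)]
arrival = 18

t=8: at (4,0)
t=10: at (5,0) after E
t=12: at (5,1) after N
t=14: at (5,2) after N
t=16: at (5,3) after N
t=18: at (5,4) after N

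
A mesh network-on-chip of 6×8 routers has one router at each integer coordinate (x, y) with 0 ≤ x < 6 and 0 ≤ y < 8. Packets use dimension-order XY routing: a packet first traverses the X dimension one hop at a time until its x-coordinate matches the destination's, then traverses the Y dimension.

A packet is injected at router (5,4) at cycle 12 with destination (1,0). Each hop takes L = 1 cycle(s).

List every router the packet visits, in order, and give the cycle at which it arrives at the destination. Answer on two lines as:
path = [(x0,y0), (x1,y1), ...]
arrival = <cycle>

path = [(5,4), (4,4), (3,4), (2,4), (1,4), (1,3), (1,2), (1,1), (1,0)]
arrival = 20

#0 — 5,4 | c12
#1 — 4,4 | c13 | W
#2 — 3,4 | c14 | W
#3 — 2,4 | c15 | W
#4 — 1,4 | c16 | W
#5 — 1,3 | c17 | S
#6 — 1,2 | c18 | S
#7 — 1,1 | c19 | S
#8 — 1,0 | c20 | S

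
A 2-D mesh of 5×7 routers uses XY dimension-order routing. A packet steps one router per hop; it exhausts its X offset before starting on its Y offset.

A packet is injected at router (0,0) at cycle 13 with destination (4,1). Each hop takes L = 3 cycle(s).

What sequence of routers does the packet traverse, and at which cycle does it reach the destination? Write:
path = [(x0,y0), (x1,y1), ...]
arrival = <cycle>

src (0,0)  cyc=13
E→(1,0)  cyc=16
E→(2,0)  cyc=19
E→(3,0)  cyc=22
E→(4,0)  cyc=25
N→(4,1)  cyc=28

path = [(0,0), (1,0), (2,0), (3,0), (4,0), (4,1)]
arrival = 28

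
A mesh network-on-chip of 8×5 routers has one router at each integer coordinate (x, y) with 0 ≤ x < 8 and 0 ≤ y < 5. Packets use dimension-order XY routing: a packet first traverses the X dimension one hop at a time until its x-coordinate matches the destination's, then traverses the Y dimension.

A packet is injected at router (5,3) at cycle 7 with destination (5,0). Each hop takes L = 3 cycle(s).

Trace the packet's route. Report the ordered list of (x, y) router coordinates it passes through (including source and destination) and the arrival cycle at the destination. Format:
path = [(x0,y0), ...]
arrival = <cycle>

t=7: at (5,3)
t=10: at (5,2) after S
t=13: at (5,1) after S
t=16: at (5,0) after S

path = [(5,3), (5,2), (5,1), (5,0)]
arrival = 16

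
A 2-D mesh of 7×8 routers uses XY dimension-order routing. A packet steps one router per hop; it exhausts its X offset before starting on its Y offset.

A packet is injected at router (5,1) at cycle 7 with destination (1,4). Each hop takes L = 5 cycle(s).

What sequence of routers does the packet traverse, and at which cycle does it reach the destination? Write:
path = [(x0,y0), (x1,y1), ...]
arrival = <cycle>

hop 0: (5,1) @ cyc 7
hop 1: (4,1) @ cyc 12  [W]
hop 2: (3,1) @ cyc 17  [W]
hop 3: (2,1) @ cyc 22  [W]
hop 4: (1,1) @ cyc 27  [W]
hop 5: (1,2) @ cyc 32  [N]
hop 6: (1,3) @ cyc 37  [N]
hop 7: (1,4) @ cyc 42  [N]

path = [(5,1), (4,1), (3,1), (2,1), (1,1), (1,2), (1,3), (1,4)]
arrival = 42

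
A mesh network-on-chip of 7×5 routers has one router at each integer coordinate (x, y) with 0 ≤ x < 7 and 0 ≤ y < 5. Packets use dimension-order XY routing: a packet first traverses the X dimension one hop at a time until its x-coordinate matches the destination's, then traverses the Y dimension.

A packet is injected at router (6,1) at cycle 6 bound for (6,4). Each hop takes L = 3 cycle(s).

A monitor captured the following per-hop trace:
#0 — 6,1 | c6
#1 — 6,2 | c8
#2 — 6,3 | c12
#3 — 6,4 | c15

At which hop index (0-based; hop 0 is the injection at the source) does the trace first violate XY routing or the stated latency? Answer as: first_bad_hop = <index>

hop 1: step (+0,+1), +2 cyc — BAD: Δcyc=2≠L

first_bad_hop = 1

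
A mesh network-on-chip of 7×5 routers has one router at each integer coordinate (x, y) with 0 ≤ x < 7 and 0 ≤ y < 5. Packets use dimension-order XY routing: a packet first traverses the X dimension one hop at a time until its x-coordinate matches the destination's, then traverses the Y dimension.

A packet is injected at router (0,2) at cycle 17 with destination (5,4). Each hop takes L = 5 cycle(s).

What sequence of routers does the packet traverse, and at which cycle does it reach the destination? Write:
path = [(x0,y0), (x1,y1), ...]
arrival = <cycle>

  0. router=(0,2) cycle=17 (inject)
  1. router=(1,2) cycle=22 dir=E
  2. router=(2,2) cycle=27 dir=E
  3. router=(3,2) cycle=32 dir=E
  4. router=(4,2) cycle=37 dir=E
  5. router=(5,2) cycle=42 dir=E
  6. router=(5,3) cycle=47 dir=N
  7. router=(5,4) cycle=52 dir=N

path = [(0,2), (1,2), (2,2), (3,2), (4,2), (5,2), (5,3), (5,4)]
arrival = 52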